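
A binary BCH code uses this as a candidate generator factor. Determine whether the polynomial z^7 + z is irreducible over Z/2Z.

Write P(z) = z^7 + z.
Check for roots in Z/2Z: P(0) = 0 → root; P(1) = 0 → root.
P(0) = 0, so (z) divides P(z); P is reducible.

No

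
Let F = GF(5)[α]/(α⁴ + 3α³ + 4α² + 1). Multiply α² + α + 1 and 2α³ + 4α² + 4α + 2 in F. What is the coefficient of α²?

0

Multiply in GF(5)[α]: (α² + α + 1)·(2α³ + 4α² + 4α + 2) = 2α⁵ + α⁴ + α + 2.
Reduce using α⁴ ≡ 2α³ + α² + 4 (mod α⁴ + 3α³ + 4α² + 1).
Reduced: 2α³ + 4α + 2.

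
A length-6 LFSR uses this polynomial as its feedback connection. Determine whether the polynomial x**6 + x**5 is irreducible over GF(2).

Write f(x) = x**6 + x**5.
Check for roots in GF(2): f(0) = 0 → root; f(1) = 0 → root.
f(0) = 0, so (x) divides f(x); f is reducible.

No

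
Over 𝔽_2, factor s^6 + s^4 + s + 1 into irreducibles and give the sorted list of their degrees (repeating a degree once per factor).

1, 2, 3

Write h(s) = s^6 + s^4 + s + 1.
Roots in 𝔽_2: h(0) = 1; h(1) = 0 → root.
Linear factors from roots: (s + 1).
Complete factorization: h(s) = (s + 1)·(s^2 + s + 1)·(s^3 + s + 1).
Factor degrees with multiplicity: 1 + 2 + 3 = 6.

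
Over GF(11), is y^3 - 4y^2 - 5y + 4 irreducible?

Write P(y) = y^3 - 4y^2 - 5y + 4.
Check each element of GF(11) for a root: P(0)=4, P(1)=7, P(2)=8, P(3)=2, P(4)=6, P(5)=4, P(6)=2, P(7)=6, P(8)=0, P(9)=1, P(10)=4.
P(8) = 0, so (y − 8) divides P(y); P is reducible.

No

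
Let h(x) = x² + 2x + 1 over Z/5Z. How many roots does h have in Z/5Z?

1

Evaluate at each of the 5 elements of Z/5Z:
h(0) = 1; h(1) = 4; h(2) = 4; h(3) = 1; h(4) = 0 → root.
Roots: {4}.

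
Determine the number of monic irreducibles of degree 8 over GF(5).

48750

Gauss's count: N_{5}(8) = (1/8) Σ_{d|8} μ(8/d)·5^d.
Divisors of 8: 1, 2, 4, 8; μ(8/d) for each: 0, 0, -1, 1.
Σ = − 5^4 + 5^8 = 390000.
N = 390000/8 = 48750.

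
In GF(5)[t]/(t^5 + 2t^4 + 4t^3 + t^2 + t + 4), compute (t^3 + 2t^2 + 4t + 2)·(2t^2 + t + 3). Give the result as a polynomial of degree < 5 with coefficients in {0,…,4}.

Multiply in GF(5)[t]: (t^3 + 2t^2 + 4t + 2)·(2t^2 + t + 3) = 2t^5 + 3t^3 + 4t^2 + 4t + 1.
Reduce using t^5 ≡ 3t^4 + t^3 + 4t^2 + 4t + 1 (mod t^5 + 2t^4 + 4t^3 + t^2 + t + 4).
Reduced: t^4 + 2t^2 + 2t + 3.

t^4 + 2t^2 + 2t + 3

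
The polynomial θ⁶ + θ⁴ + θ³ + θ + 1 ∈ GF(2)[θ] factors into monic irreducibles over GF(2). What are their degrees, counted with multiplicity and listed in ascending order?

6

Write f(θ) = θ⁶ + θ⁴ + θ³ + θ + 1.
Roots in GF(2): f(0) = 1; f(1) = 1.
Complete factorization: f(θ) = (θ⁶ + θ⁴ + θ³ + θ + 1).
Factor degrees with multiplicity: 6 = 6.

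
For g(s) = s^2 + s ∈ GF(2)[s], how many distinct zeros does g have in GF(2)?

Evaluate at each of the 2 elements of GF(2):
g(0) = 0 → root; g(1) = 0 → root.
Roots: {0, 1}.

2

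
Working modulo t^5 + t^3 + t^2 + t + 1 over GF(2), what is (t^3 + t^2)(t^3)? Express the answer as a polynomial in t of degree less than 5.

t^4 + 1

Multiply in GF(2)[t]: (t^3 + t^2)·(t^3) = t^6 + t^5.
Reduce using t^5 ≡ t^3 + t^2 + t + 1 (mod t^5 + t^3 + t^2 + t + 1).
Reduced: t^4 + 1.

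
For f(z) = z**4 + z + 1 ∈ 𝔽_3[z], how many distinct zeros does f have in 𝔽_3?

Evaluate at each of the 3 elements of 𝔽_3:
f(0) = 1; f(1) = 0 → root; f(2) = 1.
Roots: {1}.

1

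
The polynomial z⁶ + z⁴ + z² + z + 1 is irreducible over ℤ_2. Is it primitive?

Write f(z) = z⁶ + z⁴ + z² + z + 1.
|GF(2^6)^×| = 2^6 − 1 = 63. Prime factorization: 63 = 3^2·7.
f is primitive ⇔ z has order 63 in GF(2)[z]/(f), i.e. z^(63/q) ≠ 1 for each prime q | 63.
z^(21) mod f = 1
z^(9) mod f = z⁴ + z² + z.
Since z^(21) = 1, the order of z divides 21 < 63; not primitive.

No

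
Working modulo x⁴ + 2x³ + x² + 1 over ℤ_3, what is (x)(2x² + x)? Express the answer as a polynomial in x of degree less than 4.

2x^3 + x^2

Multiply in ℤ_3[x]: (x)·(2x² + x) = 2x³ + x².
Reduced: 2x³ + x².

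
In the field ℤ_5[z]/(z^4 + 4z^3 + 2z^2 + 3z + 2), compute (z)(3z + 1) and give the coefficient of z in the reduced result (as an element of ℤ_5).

1

Multiply in ℤ_5[z]: (z)·(3z + 1) = 3z^2 + z.
Reduced: 3z^2 + z.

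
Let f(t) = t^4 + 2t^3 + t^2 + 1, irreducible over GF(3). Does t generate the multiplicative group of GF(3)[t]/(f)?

No

|GF(3^4)^×| = 3^4 − 1 = 80. Prime factorization: 80 = 2^4·5.
f is primitive ⇔ t has order 80 in GF(3)[t]/(f), i.e. t^(80/q) ≠ 1 for each prime q | 80.
t^(40) mod f = 1
t^(16) mod f = t^3 + t^2 + 2t.
Since t^(40) = 1, the order of t divides 40 < 80; not primitive.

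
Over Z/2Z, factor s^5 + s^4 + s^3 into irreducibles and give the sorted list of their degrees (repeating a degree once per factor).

Write f(s) = s^5 + s^4 + s^3.
Roots in Z/2Z: f(0) = 0 → root; f(1) = 1.
Linear factors from roots: (s).
Complete factorization: f(s) = (s)^3·(s^2 + s + 1).
Factor degrees with multiplicity: 1 + 1 + 1 + 2 = 5.

1, 1, 1, 2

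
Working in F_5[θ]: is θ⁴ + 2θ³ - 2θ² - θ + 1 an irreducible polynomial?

Write h(θ) = θ⁴ + 2θ³ - 2θ² - θ + 1.
Check for roots in F_5: h(0) = 1; h(1) = 1; h(2) = 3; h(3) = 0 → root; h(4) = 4.
h(3) = 0, so (θ − 3) divides h(θ); h is reducible.

No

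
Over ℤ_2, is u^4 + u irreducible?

Write g(u) = u^4 + u.
Check for roots in ℤ_2: g(0) = 0 → root; g(1) = 0 → root.
g(0) = 0, so (u) divides g(u); g is reducible.

No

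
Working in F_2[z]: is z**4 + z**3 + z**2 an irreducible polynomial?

Write f(z) = z**4 + z**3 + z**2.
Check for roots in F_2: f(0) = 0 → root; f(1) = 1.
f(0) = 0, so (z) divides f(z); f is reducible.

No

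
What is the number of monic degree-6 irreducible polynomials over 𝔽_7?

The number of monic irreducibles of degree 6 over GF(7) is (1/6)·Σ_{d∣6} μ(6/d) 7^d.
Divisors of 6: 1, 2, 3, 6; μ(6/d) for each: 1, -1, -1, 1.
Σ = 7^1 − 7^2 − 7^3 + 7^6 = 117264.
N = 117264/6 = 19544.

19544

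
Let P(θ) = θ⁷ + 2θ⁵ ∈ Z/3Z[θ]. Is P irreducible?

Check for roots in Z/3Z: P(0) = 0 → root; P(1) = 0 → root; P(2) = 0 → root.
P(0) = 0, so (θ) divides P(θ); P is reducible.

No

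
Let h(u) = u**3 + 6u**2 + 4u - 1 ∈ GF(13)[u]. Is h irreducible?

Check each element of GF(13) for a root: h(0)=12, h(1)=10, h(2)=0, h(3)=1, h(4)=6, h(5)=8, h(6)=0, h(7)=1, h(8)=4, h(9)=2, h(10)=1, h(11)=7, h(12)=0.
h(2) = 0, so (u − 2) divides h(u); h is reducible.

No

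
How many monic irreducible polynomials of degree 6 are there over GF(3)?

The number of monic irreducibles of degree 6 over GF(3) is (1/6)·Σ_{d∣6} μ(6/d) 3^d.
Divisors of 6: 1, 2, 3, 6; μ(6/d) for each: 1, -1, -1, 1.
Σ = 3^1 − 3^2 − 3^3 + 3^6 = 696.
N = 696/6 = 116.

116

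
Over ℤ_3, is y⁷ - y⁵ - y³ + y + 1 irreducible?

Yes

Write f(y) = y⁷ - y⁵ - y³ + y + 1.
Check for roots in ℤ_3: f(0) = 1; f(1) = 1; f(2) = 1.
No roots, so no linear factors.
Monic irreducibles of degree 2 over GF(3): y² + 1, y² + y - 1, y² - y - 1.
None of them divide f (all give nonzero remainder).
Degree-3 irreducible divisors: test the 8 monic irreducibles of degree 3 over GF(3).
None of them divide f (all give nonzero remainder).
No irreducible factor of degree ≤ 3 exists, so f is irreducible over GF(3).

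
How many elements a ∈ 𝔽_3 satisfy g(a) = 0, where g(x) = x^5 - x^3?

Evaluate at each of the 3 elements of 𝔽_3:
g(0) = 0 → root; g(1) = 0 → root; g(2) = 0 → root.
Roots: {0, 1, 2}.

3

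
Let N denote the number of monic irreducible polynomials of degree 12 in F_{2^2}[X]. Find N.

1397740

Gauss's count: N_{4}(12) = (1/12) Σ_{d|12} μ(12/d)·4^d.
Divisors of 12: 1, 2, 3, 4, 6, 12; μ(12/d) for each: 0, 1, 0, -1, -1, 1.
Σ = 4^2 − 4^4 − 4^6 + 4^12 = 16772880.
N = 16772880/12 = 1397740.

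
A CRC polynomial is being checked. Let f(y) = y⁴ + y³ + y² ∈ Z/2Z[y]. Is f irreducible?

No

Check for roots in Z/2Z: f(0) = 0 → root; f(1) = 1.
f(0) = 0, so (y) divides f(y); f is reducible.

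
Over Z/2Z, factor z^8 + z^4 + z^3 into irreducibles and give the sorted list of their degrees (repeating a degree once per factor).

1, 1, 1, 2, 3

Write f(z) = z^8 + z^4 + z^3.
Roots in Z/2Z: f(0) = 0 → root; f(1) = 1.
Linear factors from roots: (z).
Complete factorization: f(z) = (z)^3·(z^2 + z + 1)·(z^3 + z^2 + 1).
Factor degrees with multiplicity: 1 + 1 + 1 + 2 + 3 = 8.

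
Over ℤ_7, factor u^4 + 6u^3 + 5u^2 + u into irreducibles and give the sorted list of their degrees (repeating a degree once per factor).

1, 1, 1, 1

Write g(u) = u^4 + 6u^3 + 5u^2 + u.
Linear factors from roots: (u), (u + 2).
Complete factorization: g(u) = (u)·(u + 2)^3.
Factor degrees with multiplicity: 1 + 1 + 1 + 1 = 4.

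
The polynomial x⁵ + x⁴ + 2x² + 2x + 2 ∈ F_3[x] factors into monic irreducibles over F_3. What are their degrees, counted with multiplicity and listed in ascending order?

2, 3

Write g(x) = x⁵ + x⁴ + 2x² + 2x + 2.
Roots in F_3: g(0) = 2; g(1) = 2; g(2) = 2.
Complete factorization: g(x) = (x² + 2x + 2)·(x³ + 2x² + 1).
Factor degrees with multiplicity: 2 + 3 = 5.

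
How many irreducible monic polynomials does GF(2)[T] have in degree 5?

6

The number of monic irreducibles of degree 5 over GF(2) is (1/5)·Σ_{d∣5} μ(5/d) 2^d.
Divisors of 5: 1, 5; μ(5/d) for each: -1, 1.
Σ = − 2^1 + 2^5 = 30.
N = 30/5 = 6.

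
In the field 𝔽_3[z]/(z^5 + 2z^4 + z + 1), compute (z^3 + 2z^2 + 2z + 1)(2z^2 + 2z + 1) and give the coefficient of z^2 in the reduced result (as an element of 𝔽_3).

Multiply in 𝔽_3[z]: (z^3 + 2z^2 + 2z + 1)·(2z^2 + 2z + 1) = 2z^5 + 2z^2 + z + 1.
Reduce using z^5 ≡ z^4 + 2z + 2 (mod z^5 + 2z^4 + z + 1).
Reduced: 2z^4 + 2z^2 + 2z + 2.

2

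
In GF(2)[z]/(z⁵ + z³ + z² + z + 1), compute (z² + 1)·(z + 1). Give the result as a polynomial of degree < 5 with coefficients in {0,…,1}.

z^3 + z^2 + z + 1

Multiply in GF(2)[z]: (z² + 1)·(z + 1) = z³ + z² + z + 1.
Reduced: z³ + z² + z + 1.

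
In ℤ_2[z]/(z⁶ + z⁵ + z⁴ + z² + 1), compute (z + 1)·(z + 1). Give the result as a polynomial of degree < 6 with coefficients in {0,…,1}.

Multiply in ℤ_2[z]: (z + 1)·(z + 1) = z² + 1.
Reduced: z² + 1.

z^2 + 1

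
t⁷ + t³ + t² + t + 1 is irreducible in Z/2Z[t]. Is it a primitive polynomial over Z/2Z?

Yes

Write f(t) = t⁷ + t³ + t² + t + 1.
|GF(2^7)^×| = 2^7 − 1 = 127. Prime factorization: 127 = 127.
f is primitive ⇔ t has order 127 in GF(2)[t]/(f), i.e. t^(127/q) ≠ 1 for each prime q | 127.
t^(1) mod f = t.
None equal 1, so t has full order 127; f is primitive.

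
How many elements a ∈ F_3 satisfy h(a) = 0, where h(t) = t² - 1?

2

Evaluate at each of the 3 elements of F_3:
h(0) = 2; h(1) = 0 → root; h(2) = 0 → root.
Roots: {1, 2}.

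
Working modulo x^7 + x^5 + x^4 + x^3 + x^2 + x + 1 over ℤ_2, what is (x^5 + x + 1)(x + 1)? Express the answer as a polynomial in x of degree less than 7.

Multiply in ℤ_2[x]: (x^5 + x + 1)·(x + 1) = x^6 + x^5 + x^2 + 1.
Reduced: x^6 + x^5 + x^2 + 1.

x^6 + x^5 + x^2 + 1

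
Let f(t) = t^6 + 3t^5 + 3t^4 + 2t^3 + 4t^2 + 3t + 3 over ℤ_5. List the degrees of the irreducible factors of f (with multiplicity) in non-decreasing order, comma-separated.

3, 3

Roots in ℤ_5: f(0) = 3; f(1) = 4; f(2) = 4; f(3) = 3; f(4) = 3.
Complete factorization: f(t) = (t^3 + 2t + 4)·(t^3 + 3t^2 + t + 2).
Factor degrees with multiplicity: 3 + 3 = 6.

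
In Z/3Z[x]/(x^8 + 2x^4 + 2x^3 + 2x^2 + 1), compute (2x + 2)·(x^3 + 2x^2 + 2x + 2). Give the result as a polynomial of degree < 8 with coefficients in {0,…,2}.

Multiply in Z/3Z[x]: (2x + 2)·(x^3 + 2x^2 + 2x + 2) = 2x^4 + 2x^2 + 2x + 1.
Reduced: 2x^4 + 2x^2 + 2x + 1.

2x^4 + 2x^2 + 2x + 1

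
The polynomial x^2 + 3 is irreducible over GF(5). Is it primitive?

No

Write f(x) = x^2 + 3.
|GF(5^2)^×| = 5^2 − 1 = 24. Prime factorization: 24 = 2^3·3.
f is primitive ⇔ x has order 24 in GF(5)[x]/(f), i.e. x^(24/q) ≠ 1 for each prime q | 24.
x^(12) mod f = 4.
x^(8) mod f = 1
Since x^(8) = 1, the order of x divides 8 < 24; not primitive.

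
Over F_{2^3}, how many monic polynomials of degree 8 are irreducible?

x^(8^8) − x is the product of all monic irreducibles of degree dividing 8; Möbius inversion gives N = (1/8) Σ μ(8/d)·8^d.
Divisors of 8: 1, 2, 4, 8; μ(8/d) for each: 0, 0, -1, 1.
Σ = − 8^4 + 8^8 = 16773120.
N = 16773120/8 = 2096640.

2096640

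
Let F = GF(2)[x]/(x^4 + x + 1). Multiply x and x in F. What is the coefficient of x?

0

Multiply in GF(2)[x]: (x)·(x) = x^2.
Reduced: x^2.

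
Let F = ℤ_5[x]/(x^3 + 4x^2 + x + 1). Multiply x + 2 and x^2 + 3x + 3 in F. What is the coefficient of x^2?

Multiply in ℤ_5[x]: (x + 2)·(x^2 + 3x + 3) = x^3 + 4x + 1.
Reduce using x^3 ≡ x^2 + 4x + 4 (mod x^3 + 4x^2 + x + 1).
Reduced: x^2 + 3x.

1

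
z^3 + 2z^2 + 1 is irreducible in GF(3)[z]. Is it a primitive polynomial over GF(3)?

Yes

Write f(z) = z^3 + 2z^2 + 1.
|GF(3^3)^×| = 3^3 − 1 = 26. Prime factorization: 26 = 2·13.
f is primitive ⇔ z has order 26 in GF(3)[z]/(f), i.e. z^(26/q) ≠ 1 for each prime q | 26.
z^(13) mod f = 2.
z^(2) mod f = z^2.
None equal 1, so z has full order 26; f is primitive.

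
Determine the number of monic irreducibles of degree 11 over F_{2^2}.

381300

The number of monic irreducibles of degree 11 over GF(4) is (1/11)·Σ_{d∣11} μ(11/d) 4^d.
Divisors of 11: 1, 11; μ(11/d) for each: -1, 1.
Σ = − 4^1 + 4^11 = 4194300.
N = 4194300/11 = 381300.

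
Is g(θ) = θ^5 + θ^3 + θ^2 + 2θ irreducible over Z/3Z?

No

Check for roots in Z/3Z: g(0) = 0 → root; g(1) = 2; g(2) = 0 → root.
g(0) = 0, so (θ) divides g(θ); g is reducible.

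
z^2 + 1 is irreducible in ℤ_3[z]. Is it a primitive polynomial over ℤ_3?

No

Write f(z) = z^2 + 1.
|GF(3^2)^×| = 3^2 − 1 = 8. Prime factorization: 8 = 2^3.
f is primitive ⇔ z has order 8 in GF(3)[z]/(f), i.e. z^(8/q) ≠ 1 for each prime q | 8.
z^(4) mod f = 1
Since z^(4) = 1, the order of z divides 4 < 8; not primitive.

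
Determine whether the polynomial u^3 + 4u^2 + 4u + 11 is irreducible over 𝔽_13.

Yes

Write m(u) = u^3 + 4u^2 + 4u + 11.
Check each element of 𝔽_13 for a root: m(0)=11, m(1)=7, m(2)=4, m(3)=8, m(4)=12, m(5)=9, m(6)=5, m(7)=6, m(8)=5, m(9)=8, m(10)=8, m(11)=11, m(12)=10.
No roots. A degree-3 polynomial over a field with no linear factor is irreducible.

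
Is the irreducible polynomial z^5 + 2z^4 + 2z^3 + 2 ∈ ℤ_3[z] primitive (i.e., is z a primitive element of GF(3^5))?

Write f(z) = z^5 + 2z^4 + 2z^3 + 2.
|GF(3^5)^×| = 3^5 − 1 = 242. Prime factorization: 242 = 2·11^2.
f is primitive ⇔ z has order 242 in GF(3)[z]/(f), i.e. z^(242/q) ≠ 1 for each prime q | 242.
z^(121) mod f = 1
z^(22) mod f = z^4 + z^2 + z + 2.
Since z^(121) = 1, the order of z divides 121 < 242; not primitive.

No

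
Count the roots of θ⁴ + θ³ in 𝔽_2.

2

Write P(θ) = θ⁴ + θ³.
Evaluate at each of the 2 elements of 𝔽_2:
P(0) = 0 → root; P(1) = 0 → root.
Roots: {0, 1}.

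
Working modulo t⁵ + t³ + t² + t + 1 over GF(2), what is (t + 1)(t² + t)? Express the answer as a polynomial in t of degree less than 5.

t^3 + t

Multiply in GF(2)[t]: (t + 1)·(t² + t) = t³ + t.
Reduced: t³ + t.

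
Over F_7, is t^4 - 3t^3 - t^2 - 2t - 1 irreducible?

Write P(t) = t^4 - 3t^3 - t^2 - 2t - 1.
Check for roots in F_7: P(0) = 6; P(1) = 1; P(2) = 4; P(3) = 5; P(4) = 4; P(5) = 4; P(6) = 4.
No roots, so no linear factors.
Degree-2 irreducible divisors: test the 21 monic irreducibles of degree 2 over GF(7).
None of them divide P (all give nonzero remainder).
No irreducible factor of degree ≤ 2 exists, so P is irreducible over GF(7).

Yes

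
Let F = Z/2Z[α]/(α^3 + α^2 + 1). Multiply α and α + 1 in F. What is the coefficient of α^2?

Multiply in Z/2Z[α]: (α)·(α + 1) = α^2 + α.
Reduced: α^2 + α.

1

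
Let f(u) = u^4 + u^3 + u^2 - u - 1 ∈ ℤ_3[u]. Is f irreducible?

Check for roots in ℤ_3: f(0) = 2; f(1) = 1; f(2) = 1.
No roots, so no linear factors.
Monic irreducibles of degree 2 over GF(3): u^2 + 1, u^2 + u - 1, u^2 - u - 1.
None of them divide f (all give nonzero remainder).
No irreducible factor of degree ≤ 2 exists, so f is irreducible over GF(3).

Yes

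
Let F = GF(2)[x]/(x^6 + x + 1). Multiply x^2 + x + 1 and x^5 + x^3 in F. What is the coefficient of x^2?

Multiply in GF(2)[x]: (x^2 + x + 1)·(x^5 + x^3) = x^7 + x^6 + x^4 + x^3.
Reduce using x^6 ≡ x + 1 (mod x^6 + x + 1).
Reduced: x^4 + x^3 + x^2 + 1.

1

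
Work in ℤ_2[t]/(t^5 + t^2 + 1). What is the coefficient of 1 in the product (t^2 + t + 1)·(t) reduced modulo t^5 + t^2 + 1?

Multiply in ℤ_2[t]: (t^2 + t + 1)·(t) = t^3 + t^2 + t.
Reduced: t^3 + t^2 + t.

0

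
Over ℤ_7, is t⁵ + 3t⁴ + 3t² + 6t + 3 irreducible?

Yes

Write f(t) = t⁵ + 3t⁴ + 3t² + 6t + 3.
Check for roots in ℤ_7: f(0) = 3; f(1) = 2; f(2) = 2; f(3) = 2; f(4) = 5; f(5) = 5; f(6) = 2.
No roots, so no linear factors.
Degree-2 irreducible divisors: test the 21 monic irreducibles of degree 2 over GF(7).
None of them divide f (all give nonzero remainder).
No irreducible factor of degree ≤ 2 exists, so f is irreducible over GF(7).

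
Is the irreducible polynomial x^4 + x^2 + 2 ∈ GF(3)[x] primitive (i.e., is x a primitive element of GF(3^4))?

No

Write f(x) = x^4 + x^2 + 2.
|GF(3^4)^×| = 3^4 − 1 = 80. Prime factorization: 80 = 2^4·5.
f is primitive ⇔ x has order 80 in GF(3)[x]/(f), i.e. x^(80/q) ≠ 1 for each prime q | 80.
x^(40) mod f = 2.
x^(16) mod f = 1
Since x^(16) = 1, the order of x divides 16 < 80; not primitive.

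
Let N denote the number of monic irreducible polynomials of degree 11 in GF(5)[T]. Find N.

4438920

By the necklace-counting formula, N_5(11) = (1/11) Σ_{d|11} μ(11/d)·5^d.
Divisors of 11: 1, 11; μ(11/d) for each: -1, 1.
Σ = − 5^1 + 5^11 = 48828120.
N = 48828120/11 = 4438920.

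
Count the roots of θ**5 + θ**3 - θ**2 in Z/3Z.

2

Write h(θ) = θ**5 + θ**3 - θ**2.
Evaluate at each of the 3 elements of Z/3Z:
h(0) = 0 → root; h(1) = 1; h(2) = 0 → root.
Roots: {0, 2}.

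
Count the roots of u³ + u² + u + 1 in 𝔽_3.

Write f(u) = u³ + u² + u + 1.
Evaluate at each of the 3 elements of 𝔽_3:
f(0) = 1; f(1) = 1; f(2) = 0 → root.
Roots: {2}.

1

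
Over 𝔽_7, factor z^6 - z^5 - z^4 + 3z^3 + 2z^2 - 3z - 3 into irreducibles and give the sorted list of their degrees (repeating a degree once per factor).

1, 2, 3

Write h(z) = z^6 - z^5 - z^4 + 3z^3 + 2z^2 - 3z - 3.
Linear factors from roots: (z + 1).
Complete factorization: h(z) = (z + 1)·(z^2 + 1)·(z^3 - 2z^2 - 3).
Factor degrees with multiplicity: 1 + 2 + 3 = 6.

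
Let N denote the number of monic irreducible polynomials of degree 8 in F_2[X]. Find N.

30

x^(2^8) − x is the product of all monic irreducibles of degree dividing 8; Möbius inversion gives N = (1/8) Σ μ(8/d)·2^d.
Divisors of 8: 1, 2, 4, 8; μ(8/d) for each: 0, 0, -1, 1.
Σ = − 2^4 + 2^8 = 240.
N = 240/8 = 30.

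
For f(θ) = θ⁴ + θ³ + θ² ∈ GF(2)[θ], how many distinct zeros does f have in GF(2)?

1

Evaluate at each of the 2 elements of GF(2):
f(0) = 0 → root; f(1) = 1.
Roots: {0}.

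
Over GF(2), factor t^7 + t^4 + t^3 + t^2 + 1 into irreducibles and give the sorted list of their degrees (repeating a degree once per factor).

Write f(t) = t^7 + t^4 + t^3 + t^2 + 1.
Roots in GF(2): f(0) = 1; f(1) = 1.
Complete factorization: f(t) = (t^7 + t^4 + t^3 + t^2 + 1).
Factor degrees with multiplicity: 7 = 7.

7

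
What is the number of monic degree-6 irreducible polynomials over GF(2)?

9

By the necklace-counting formula, N_2(6) = (1/6) Σ_{d|6} μ(6/d)·2^d.
Divisors of 6: 1, 2, 3, 6; μ(6/d) for each: 1, -1, -1, 1.
Σ = 2^1 − 2^2 − 2^3 + 2^6 = 54.
N = 54/6 = 9.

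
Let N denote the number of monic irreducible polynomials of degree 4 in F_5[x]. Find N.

150

The number of monic irreducibles of degree 4 over GF(5) is (1/4)·Σ_{d∣4} μ(4/d) 5^d.
Divisors of 4: 1, 2, 4; μ(4/d) for each: 0, -1, 1.
Σ = − 5^2 + 5^4 = 600.
N = 600/4 = 150.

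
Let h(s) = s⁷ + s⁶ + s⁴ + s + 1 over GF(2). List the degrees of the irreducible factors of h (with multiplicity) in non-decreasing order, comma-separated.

7

Roots in GF(2): h(0) = 1; h(1) = 1.
Complete factorization: h(s) = (s⁷ + s⁶ + s⁴ + s + 1).
Factor degrees with multiplicity: 7 = 7.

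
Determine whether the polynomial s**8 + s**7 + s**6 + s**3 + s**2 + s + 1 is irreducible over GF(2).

Write P(s) = s**8 + s**7 + s**6 + s**3 + s**2 + s + 1.
Check for roots in GF(2): P(0) = 1; P(1) = 1.
No roots, so no linear factors.
Monic irreducibles of degree 2 over GF(2): s**2 + s + 1.
None of them divide P (all give nonzero remainder).
Monic irreducibles of degree 3 over GF(2): s**3 + s + 1, s**3 + s**2 + 1.
None of them divide P (all give nonzero remainder).
Monic irreducibles of degree 4 over GF(2): s**4 + s + 1, s**4 + s**3 + 1, s**4 + s**3 + s**2 + s + 1.
None of them divide P (all give nonzero remainder).
No irreducible factor of degree ≤ 4 exists, so P is irreducible over GF(2).

Yes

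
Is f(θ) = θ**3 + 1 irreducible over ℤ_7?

Check for roots in ℤ_7: f(0) = 1; f(1) = 2; f(2) = 2; f(3) = 0 → root; f(4) = 2; f(5) = 0 → root; f(6) = 0 → root.
f(3) = 0, so (θ − 3) divides f(θ); f is reducible.

No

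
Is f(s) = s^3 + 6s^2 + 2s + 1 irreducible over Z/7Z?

Yes

Check for roots in Z/7Z: f(0) = 1; f(1) = 3; f(2) = 2; f(3) = 4; f(4) = 1; f(5) = 6; f(6) = 4.
No roots. A degree-3 polynomial over a field with no linear factor is irreducible.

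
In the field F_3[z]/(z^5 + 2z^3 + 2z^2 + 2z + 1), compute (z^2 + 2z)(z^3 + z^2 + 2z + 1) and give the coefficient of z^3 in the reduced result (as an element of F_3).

2

Multiply in F_3[z]: (z^2 + 2z)·(z^3 + z^2 + 2z + 1) = z^5 + z^3 + 2z^2 + 2z.
Reduce using z^5 ≡ z^3 + z^2 + z + 2 (mod z^5 + 2z^3 + 2z^2 + 2z + 1).
Reduced: 2z^3 + 2.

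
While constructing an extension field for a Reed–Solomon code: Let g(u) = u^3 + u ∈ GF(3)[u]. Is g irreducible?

Check for roots in GF(3): g(0) = 0 → root; g(1) = 2; g(2) = 1.
g(0) = 0, so (u) divides g(u); g is reducible.

No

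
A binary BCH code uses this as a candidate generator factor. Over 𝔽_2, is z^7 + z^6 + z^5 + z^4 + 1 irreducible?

Write f(z) = z^7 + z^6 + z^5 + z^4 + 1.
Check for roots in 𝔽_2: f(0) = 1; f(1) = 1.
No roots, so no linear factors.
Monic irreducibles of degree 2 over GF(2): z^2 + z + 1.
None of them divide f (all give nonzero remainder).
Monic irreducibles of degree 3 over GF(2): z^3 + z + 1, z^3 + z^2 + 1.
None of them divide f (all give nonzero remainder).
No irreducible factor of degree ≤ 3 exists, so f is irreducible over GF(2).

Yes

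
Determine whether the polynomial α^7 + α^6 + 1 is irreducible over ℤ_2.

Write m(α) = α^7 + α^6 + 1.
Check for roots in ℤ_2: m(0) = 1; m(1) = 1.
No roots, so no linear factors.
Monic irreducibles of degree 2 over GF(2): α^2 + α + 1.
None of them divide m (all give nonzero remainder).
Monic irreducibles of degree 3 over GF(2): α^3 + α + 1, α^3 + α^2 + 1.
None of them divide m (all give nonzero remainder).
No irreducible factor of degree ≤ 3 exists, so m is irreducible over GF(2).

Yes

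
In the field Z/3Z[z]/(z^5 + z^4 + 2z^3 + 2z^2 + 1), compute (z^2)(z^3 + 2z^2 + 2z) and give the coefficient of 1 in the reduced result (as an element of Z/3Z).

2

Multiply in Z/3Z[z]: (z^2)·(z^3 + 2z^2 + 2z) = z^5 + 2z^4 + 2z^3.
Reduce using z^5 ≡ 2z^4 + z^3 + z^2 + 2 (mod z^5 + z^4 + 2z^3 + 2z^2 + 1).
Reduced: z^4 + z^2 + 2.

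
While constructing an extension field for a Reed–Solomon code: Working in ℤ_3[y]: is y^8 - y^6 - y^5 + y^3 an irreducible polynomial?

No

Write P(y) = y^8 - y^6 - y^5 + y^3.
Check for roots in ℤ_3: P(0) = 0 → root; P(1) = 0 → root; P(2) = 0 → root.
P(0) = 0, so (y) divides P(y); P is reducible.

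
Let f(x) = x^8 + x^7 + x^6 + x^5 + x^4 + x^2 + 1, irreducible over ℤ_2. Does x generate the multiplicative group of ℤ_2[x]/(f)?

|GF(2^8)^×| = 2^8 − 1 = 255. Prime factorization: 255 = 3·5·17.
f is primitive ⇔ x has order 255 in GF(2)[x]/(f), i.e. x^(255/q) ≠ 1 for each prime q | 255.
x^(85) mod f = x^6 + x^4 + x^3 + x^2 + 1.
x^(51) mod f = x^6 + x^5 + x^4 + x^3 + x.
x^(15) mod f = x^4 + x^2.
None equal 1, so x has full order 255; f is primitive.

Yes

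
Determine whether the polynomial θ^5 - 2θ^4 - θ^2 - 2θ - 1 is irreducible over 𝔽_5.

Write h(θ) = θ^5 - 2θ^4 - θ^2 - 2θ - 1.
Check for roots in 𝔽_5: h(0) = 4; h(1) = 0 → root; h(2) = 1; h(3) = 0 → root; h(4) = 2.
h(1) = 0, so (θ − 1) divides h(θ); h is reducible.

No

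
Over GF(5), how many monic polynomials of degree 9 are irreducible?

By the necklace-counting formula, N_5(9) = (1/9) Σ_{d|9} μ(9/d)·5^d.
Divisors of 9: 1, 3, 9; μ(9/d) for each: 0, -1, 1.
Σ = − 5^3 + 5^9 = 1953000.
N = 1953000/9 = 217000.

217000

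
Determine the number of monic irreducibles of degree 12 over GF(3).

44220

Gauss's count: N_{3}(12) = (1/12) Σ_{d|12} μ(12/d)·3^d.
Divisors of 12: 1, 2, 3, 4, 6, 12; μ(12/d) for each: 0, 1, 0, -1, -1, 1.
Σ = 3^2 − 3^4 − 3^6 + 3^12 = 530640.
N = 530640/12 = 44220.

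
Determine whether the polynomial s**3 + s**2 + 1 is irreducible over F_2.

Yes

Write g(s) = s**3 + s**2 + 1.
Check for roots in F_2: g(0) = 1; g(1) = 1.
No roots. A degree-3 polynomial over a field with no linear factor is irreducible.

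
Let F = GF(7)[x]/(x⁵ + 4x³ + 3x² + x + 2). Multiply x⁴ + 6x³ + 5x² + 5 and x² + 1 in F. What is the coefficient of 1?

0

Multiply in GF(7)[x]: (x⁴ + 6x³ + 5x² + 5)·(x² + 1) = x⁶ + 6x⁵ + 6x⁴ + 6x³ + 3x² + 5.
Reduce using x⁵ ≡ 3x³ + 4x² + 6x + 5 (mod x⁵ + 4x³ + 3x² + x + 2).
Reduced: 2x⁴ + 5x² + 6x.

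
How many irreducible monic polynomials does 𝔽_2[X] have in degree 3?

x^(2^3) − x is the product of all monic irreducibles of degree dividing 3; Möbius inversion gives N = (1/3) Σ μ(3/d)·2^d.
Divisors of 3: 1, 3; μ(3/d) for each: -1, 1.
Σ = − 2^1 + 2^3 = 6.
N = 6/3 = 2.

2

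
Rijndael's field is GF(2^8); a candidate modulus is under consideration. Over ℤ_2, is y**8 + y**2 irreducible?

Write f(y) = y**8 + y**2.
Check for roots in ℤ_2: f(0) = 0 → root; f(1) = 0 → root.
f(0) = 0, so (y) divides f(y); f is reducible.

No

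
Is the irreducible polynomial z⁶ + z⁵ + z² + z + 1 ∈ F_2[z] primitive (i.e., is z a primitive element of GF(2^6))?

Write f(z) = z⁶ + z⁵ + z² + z + 1.
|GF(2^6)^×| = 2^6 − 1 = 63. Prime factorization: 63 = 3^2·7.
f is primitive ⇔ z has order 63 in GF(2)[z]/(f), i.e. z^(63/q) ≠ 1 for each prime q | 63.
z^(21) mod f = z⁵ + z³ + z².
z^(9) mod f = z³ + z² + 1.
None equal 1, so z has full order 63; f is primitive.

Yes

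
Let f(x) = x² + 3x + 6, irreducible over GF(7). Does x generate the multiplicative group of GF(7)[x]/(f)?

No

|GF(7^2)^×| = 7^2 − 1 = 48. Prime factorization: 48 = 2^4·3.
f is primitive ⇔ x has order 48 in GF(7)[x]/(f), i.e. x^(48/q) ≠ 1 for each prime q | 48.
x^(24) mod f = 6.
x^(16) mod f = 1
Since x^(16) = 1, the order of x divides 16 < 48; not primitive.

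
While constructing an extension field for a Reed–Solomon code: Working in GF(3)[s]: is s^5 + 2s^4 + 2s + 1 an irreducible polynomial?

Write g(s) = s^5 + 2s^4 + 2s + 1.
Check for roots in GF(3): g(0) = 1; g(1) = 0 → root; g(2) = 0 → root.
g(1) = 0, so (s − 1) divides g(s); g is reducible.

No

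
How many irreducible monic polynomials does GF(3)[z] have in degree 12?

The number of monic irreducibles of degree 12 over GF(3) is (1/12)·Σ_{d∣12} μ(12/d) 3^d.
Divisors of 12: 1, 2, 3, 4, 6, 12; μ(12/d) for each: 0, 1, 0, -1, -1, 1.
Σ = 3^2 − 3^4 − 3^6 + 3^12 = 530640.
N = 530640/12 = 44220.

44220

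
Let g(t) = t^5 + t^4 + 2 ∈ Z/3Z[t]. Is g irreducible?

Check for roots in Z/3Z: g(0) = 2; g(1) = 1; g(2) = 2.
No roots, so no linear factors.
Monic irreducibles of degree 2 over GF(3): t^2 + 1, t^2 + t + 2, t^2 + 2t + 2.
None of them divide g (all give nonzero remainder).
No irreducible factor of degree ≤ 2 exists, so g is irreducible over GF(3).

Yes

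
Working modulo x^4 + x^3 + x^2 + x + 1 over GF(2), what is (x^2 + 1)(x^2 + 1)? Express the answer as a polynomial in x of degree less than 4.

x^3 + x^2 + x

Multiply in GF(2)[x]: (x^2 + 1)·(x^2 + 1) = x^4 + 1.
Reduce using x^4 ≡ x^3 + x^2 + x + 1 (mod x^4 + x^3 + x^2 + x + 1).
Reduced: x^3 + x^2 + x.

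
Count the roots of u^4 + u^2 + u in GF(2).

1

Write P(u) = u^4 + u^2 + u.
Evaluate at each of the 2 elements of GF(2):
P(0) = 0 → root; P(1) = 1.
Roots: {0}.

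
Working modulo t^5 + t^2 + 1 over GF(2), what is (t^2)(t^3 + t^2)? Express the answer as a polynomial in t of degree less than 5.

Multiply in GF(2)[t]: (t^2)·(t^3 + t^2) = t^5 + t^4.
Reduce using t^5 ≡ t^2 + 1 (mod t^5 + t^2 + 1).
Reduced: t^4 + t^2 + 1.

t^4 + t^2 + 1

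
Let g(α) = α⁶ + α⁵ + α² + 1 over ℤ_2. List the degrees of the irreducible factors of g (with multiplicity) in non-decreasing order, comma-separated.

1, 2, 3

Roots in ℤ_2: g(0) = 1; g(1) = 0 → root.
Linear factors from roots: (α + 1).
Complete factorization: g(α) = (α + 1)·(α² + α + 1)·(α³ + α² + 1).
Factor degrees with multiplicity: 1 + 2 + 3 = 6.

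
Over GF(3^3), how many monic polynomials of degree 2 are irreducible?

x^(27^2) − x is the product of all monic irreducibles of degree dividing 2; Möbius inversion gives N = (1/2) Σ μ(2/d)·27^d.
Divisors of 2: 1, 2; μ(2/d) for each: -1, 1.
Σ = − 27^1 + 27^2 = 702.
N = 702/2 = 351.

351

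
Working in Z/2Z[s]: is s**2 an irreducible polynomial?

Write g(s) = s**2.
Check for roots in Z/2Z: g(0) = 0 → root; g(1) = 1.
g(0) = 0, so (s) divides g(s); g is reducible.

No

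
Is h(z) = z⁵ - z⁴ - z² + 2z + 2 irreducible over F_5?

Yes

Check for roots in F_5: h(0) = 2; h(1) = 3; h(2) = 3; h(3) = 1; h(4) = 2.
No roots, so no linear factors.
Degree-2 irreducible divisors: test the 10 monic irreducibles of degree 2 over GF(5).
None of them divide h (all give nonzero remainder).
No irreducible factor of degree ≤ 2 exists, so h is irreducible over GF(5).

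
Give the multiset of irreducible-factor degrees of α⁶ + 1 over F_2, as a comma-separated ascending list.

Write f(α) = α⁶ + 1.
Roots in F_2: f(0) = 1; f(1) = 0 → root.
Linear factors from roots: (α + 1).
Complete factorization: f(α) = (α + 1)^2·(α² + α + 1)^2.
Factor degrees with multiplicity: 1 + 1 + 2 + 2 = 6.

1, 1, 2, 2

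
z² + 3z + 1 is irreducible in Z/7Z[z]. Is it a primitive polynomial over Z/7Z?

No

Write f(z) = z² + 3z + 1.
|GF(7^2)^×| = 7^2 − 1 = 48. Prime factorization: 48 = 2^4·3.
f is primitive ⇔ z has order 48 in GF(7)[z]/(f), i.e. z^(48/q) ≠ 1 for each prime q | 48.
z^(24) mod f = 1
z^(16) mod f = 1
Since z^(24) = 1, the order of z divides 24 < 48; not primitive.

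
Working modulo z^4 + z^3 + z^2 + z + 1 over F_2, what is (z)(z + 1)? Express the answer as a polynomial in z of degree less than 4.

z^2 + z

Multiply in F_2[z]: (z)·(z + 1) = z^2 + z.
Reduced: z^2 + z.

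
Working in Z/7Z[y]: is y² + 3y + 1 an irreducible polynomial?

Write g(y) = y² + 3y + 1.
Check for roots in Z/7Z: g(0) = 1; g(1) = 5; g(2) = 4; g(3) = 5; g(4) = 1; g(5) = 6; g(6) = 6.
No roots. A degree-2 polynomial over a field with no linear factor is irreducible.

Yes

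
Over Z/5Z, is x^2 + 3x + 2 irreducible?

Write m(x) = x^2 + 3x + 2.
Check for roots in Z/5Z: m(0) = 2; m(1) = 1; m(2) = 2; m(3) = 0 → root; m(4) = 0 → root.
m(3) = 0, so (x − 3) divides m(x); m is reducible.

No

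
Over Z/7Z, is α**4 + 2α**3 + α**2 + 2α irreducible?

No

Write P(α) = α**4 + 2α**3 + α**2 + 2α.
Check for roots in Z/7Z: P(0) = 0 → root; P(1) = 6; P(2) = 5; P(3) = 3; P(4) = 2; P(5) = 0 → root; P(6) = 5.
P(0) = 0, so (α) divides P(α); P is reducible.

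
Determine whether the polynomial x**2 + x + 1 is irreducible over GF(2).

Yes

Write h(x) = x**2 + x + 1.
Check for roots in GF(2): h(0) = 1; h(1) = 1.
No roots. A degree-2 polynomial over a field with no linear factor is irreducible.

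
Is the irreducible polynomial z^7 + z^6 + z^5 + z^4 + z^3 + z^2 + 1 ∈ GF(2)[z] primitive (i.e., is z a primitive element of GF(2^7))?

Write f(z) = z^7 + z^6 + z^5 + z^4 + z^3 + z^2 + 1.
|GF(2^7)^×| = 2^7 − 1 = 127. Prime factorization: 127 = 127.
f is primitive ⇔ z has order 127 in GF(2)[z]/(f), i.e. z^(127/q) ≠ 1 for each prime q | 127.
z^(1) mod f = z.
None equal 1, so z has full order 127; f is primitive.

Yes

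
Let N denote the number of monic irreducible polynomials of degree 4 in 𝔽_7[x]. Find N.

By the necklace-counting formula, N_7(4) = (1/4) Σ_{d|4} μ(4/d)·7^d.
Divisors of 4: 1, 2, 4; μ(4/d) for each: 0, -1, 1.
Σ = − 7^2 + 7^4 = 2352.
N = 2352/4 = 588.

588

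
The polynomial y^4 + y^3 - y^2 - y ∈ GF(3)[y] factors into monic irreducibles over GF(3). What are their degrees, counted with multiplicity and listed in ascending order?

1, 1, 1, 1

Write h(y) = y^4 + y^3 - y^2 - y.
Roots in GF(3): h(0) = 0 → root; h(1) = 0 → root; h(2) = 0 → root.
Linear factors from roots: (y), (y - 1), (y + 1).
Complete factorization: h(y) = (y)·(y - 1)·(y + 1)^2.
Factor degrees with multiplicity: 1 + 1 + 1 + 1 = 4.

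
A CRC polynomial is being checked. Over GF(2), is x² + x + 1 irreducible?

Yes

Write h(x) = x² + x + 1.
Check for roots in GF(2): h(0) = 1; h(1) = 1.
No roots. A degree-2 polynomial over a field with no linear factor is irreducible.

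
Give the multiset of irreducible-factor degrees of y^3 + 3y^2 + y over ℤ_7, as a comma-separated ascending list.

Write f(y) = y^3 + 3y^2 + y.
Linear factors from roots: (y).
Complete factorization: f(y) = (y)·(y^2 + 3y + 1).
Factor degrees with multiplicity: 1 + 2 = 3.

1, 2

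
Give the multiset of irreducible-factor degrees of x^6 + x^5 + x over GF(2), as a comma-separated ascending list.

1, 2, 3

Write h(x) = x^6 + x^5 + x.
Roots in GF(2): h(0) = 0 → root; h(1) = 1.
Linear factors from roots: (x).
Complete factorization: h(x) = (x)·(x^2 + x + 1)·(x^3 + x + 1).
Factor degrees with multiplicity: 1 + 2 + 3 = 6.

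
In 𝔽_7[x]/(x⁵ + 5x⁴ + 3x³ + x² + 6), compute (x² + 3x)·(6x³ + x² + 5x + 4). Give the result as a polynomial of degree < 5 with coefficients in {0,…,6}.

Multiply in 𝔽_7[x]: (x² + 3x)·(6x³ + x² + 5x + 4) = 6x⁵ + 5x⁴ + x³ + 5x² + 5x.
Reduce using x⁵ ≡ 2x⁴ + 4x³ + 6x² + 1 (mod x⁵ + 5x⁴ + 3x³ + x² + 6).
Reduced: 3x⁴ + 4x³ + 6x² + 5x + 6.

3x^4 + 4x^3 + 6x^2 + 5x + 6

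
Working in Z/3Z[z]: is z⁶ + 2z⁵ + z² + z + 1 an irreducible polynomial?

Write h(z) = z⁶ + 2z⁵ + z² + z + 1.
Check for roots in Z/3Z: h(0) = 1; h(1) = 0 → root; h(2) = 0 → root.
h(1) = 0, so (z − 1) divides h(z); h is reducible.

No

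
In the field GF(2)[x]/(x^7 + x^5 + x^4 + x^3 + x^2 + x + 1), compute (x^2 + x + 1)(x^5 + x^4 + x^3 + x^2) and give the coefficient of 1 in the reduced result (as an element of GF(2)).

Multiply in GF(2)[x]: (x^2 + x + 1)·(x^5 + x^4 + x^3 + x^2) = x^7 + x^5 + x^4 + x^2.
Reduce using x^7 ≡ x^5 + x^4 + x^3 + x^2 + x + 1 (mod x^7 + x^5 + x^4 + x^3 + x^2 + x + 1).
Reduced: x^3 + x + 1.

1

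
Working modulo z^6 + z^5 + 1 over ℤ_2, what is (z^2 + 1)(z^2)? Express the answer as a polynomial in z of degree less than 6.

z^4 + z^2

Multiply in ℤ_2[z]: (z^2 + 1)·(z^2) = z^4 + z^2.
Reduced: z^4 + z^2.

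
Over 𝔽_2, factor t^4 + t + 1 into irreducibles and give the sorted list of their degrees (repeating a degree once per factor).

4

Write h(t) = t^4 + t + 1.
Roots in 𝔽_2: h(0) = 1; h(1) = 1.
Complete factorization: h(t) = (t^4 + t + 1).
Factor degrees with multiplicity: 4 = 4.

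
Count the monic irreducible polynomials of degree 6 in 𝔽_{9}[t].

88440

The number of monic irreducibles of degree 6 over GF(9) is (1/6)·Σ_{d∣6} μ(6/d) 9^d.
Divisors of 6: 1, 2, 3, 6; μ(6/d) for each: 1, -1, -1, 1.
Σ = 9^1 − 9^2 − 9^3 + 9^6 = 530640.
N = 530640/6 = 88440.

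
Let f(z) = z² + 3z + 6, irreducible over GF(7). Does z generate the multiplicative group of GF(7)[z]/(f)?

No

|GF(7^2)^×| = 7^2 − 1 = 48. Prime factorization: 48 = 2^4·3.
f is primitive ⇔ z has order 48 in GF(7)[z]/(f), i.e. z^(48/q) ≠ 1 for each prime q | 48.
z^(24) mod f = 6.
z^(16) mod f = 1
Since z^(16) = 1, the order of z divides 16 < 48; not primitive.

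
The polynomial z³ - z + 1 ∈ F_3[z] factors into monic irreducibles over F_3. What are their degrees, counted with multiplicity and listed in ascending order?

Write g(z) = z³ - z + 1.
Roots in F_3: g(0) = 1; g(1) = 1; g(2) = 1.
Complete factorization: g(z) = (z³ - z + 1).
Factor degrees with multiplicity: 3 = 3.

3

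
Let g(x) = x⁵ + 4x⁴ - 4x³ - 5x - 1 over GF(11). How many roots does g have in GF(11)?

Evaluate at each of the 11 elements of GF(11):
g(0) = 10; g(1) = 6; g(2) = 9; g(3) = 3; g(4) = 0 → root; g(5) = 6; g(6) = 9; g(7) = 0 → root; g(8) = 5; g(9) = 7; g(10) = 0 → root.
Roots: {4, 7, 10}.

3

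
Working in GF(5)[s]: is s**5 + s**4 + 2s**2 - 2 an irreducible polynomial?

No

Write f(s) = s**5 + s**4 + 2s**2 - 2.
Check for roots in GF(5): f(0) = 3; f(1) = 2; f(2) = 4; f(3) = 0 → root; f(4) = 0 → root.
f(3) = 0, so (s − 3) divides f(s); f is reducible.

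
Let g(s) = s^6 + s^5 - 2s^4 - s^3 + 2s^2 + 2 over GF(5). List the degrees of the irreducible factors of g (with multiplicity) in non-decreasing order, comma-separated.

Roots in GF(5): g(0) = 2; g(1) = 3; g(2) = 1; g(3) = 3; g(4) = 3.
Complete factorization: g(s) = (s^6 + s^5 - 2s^4 - s^3 + 2s^2 + 2).
Factor degrees with multiplicity: 6 = 6.

6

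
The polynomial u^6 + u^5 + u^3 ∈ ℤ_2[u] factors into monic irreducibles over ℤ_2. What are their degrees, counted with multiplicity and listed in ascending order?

1, 1, 1, 3

Write h(u) = u^6 + u^5 + u^3.
Roots in ℤ_2: h(0) = 0 → root; h(1) = 1.
Linear factors from roots: (u).
Complete factorization: h(u) = (u)^3·(u^3 + u^2 + 1).
Factor degrees with multiplicity: 1 + 1 + 1 + 3 = 6.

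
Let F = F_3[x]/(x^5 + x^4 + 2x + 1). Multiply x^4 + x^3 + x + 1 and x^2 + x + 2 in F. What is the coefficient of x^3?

Multiply in F_3[x]: (x^4 + x^3 + x + 1)·(x^2 + x + 2) = x^6 + 2x^5 + 2x^2 + 2.
Reduce using x^5 ≡ 2x^4 + x + 2 (mod x^5 + x^4 + 2x + 1).
Reduced: 2x^4 + 1.

0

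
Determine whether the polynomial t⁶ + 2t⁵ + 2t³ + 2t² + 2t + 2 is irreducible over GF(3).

Write P(t) = t⁶ + 2t⁵ + 2t³ + 2t² + 2t + 2.
Check for roots in GF(3): P(0) = 2; P(1) = 2; P(2) = 2.
No roots, so no linear factors.
Monic irreducibles of degree 2 over GF(3): t² + 1, t² + t + 2, t² + 2t + 2.
None of them divide P (all give nonzero remainder).
Degree-3 irreducible divisors: test the 8 monic irreducibles of degree 3 over GF(3).
None of them divide P (all give nonzero remainder).
No irreducible factor of degree ≤ 3 exists, so P is irreducible over GF(3).

Yes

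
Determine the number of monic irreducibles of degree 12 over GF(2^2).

Gauss's count: N_{4}(12) = (1/12) Σ_{d|12} μ(12/d)·4^d.
Divisors of 12: 1, 2, 3, 4, 6, 12; μ(12/d) for each: 0, 1, 0, -1, -1, 1.
Σ = 4^2 − 4^4 − 4^6 + 4^12 = 16772880.
N = 16772880/12 = 1397740.

1397740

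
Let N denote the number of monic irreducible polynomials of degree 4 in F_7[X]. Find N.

588

x^(7^4) − x is the product of all monic irreducibles of degree dividing 4; Möbius inversion gives N = (1/4) Σ μ(4/d)·7^d.
Divisors of 4: 1, 2, 4; μ(4/d) for each: 0, -1, 1.
Σ = − 7^2 + 7^4 = 2352.
N = 2352/4 = 588.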